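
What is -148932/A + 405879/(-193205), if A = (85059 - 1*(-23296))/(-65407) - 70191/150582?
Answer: 94464670760620861809/1346464665839045 ≈ 70158.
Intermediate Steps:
A = -6969098449/3283038958 (A = (85059 + 23296)*(-1/65407) - 70191*1/150582 = 108355*(-1/65407) - 23397/50194 = -108355/65407 - 23397/50194 = -6969098449/3283038958 ≈ -2.1228)
-148932/A + 405879/(-193205) = -148932/(-6969098449/3283038958) + 405879/(-193205) = -148932*(-3283038958/6969098449) + 405879*(-1/193205) = 488949558092856/6969098449 - 405879/193205 = 94464670760620861809/1346464665839045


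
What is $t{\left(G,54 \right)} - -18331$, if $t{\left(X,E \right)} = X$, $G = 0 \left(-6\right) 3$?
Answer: $18331$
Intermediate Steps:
$G = 0$ ($G = 0 \cdot 3 = 0$)
$t{\left(G,54 \right)} - -18331 = 0 - -18331 = 0 + 18331 = 18331$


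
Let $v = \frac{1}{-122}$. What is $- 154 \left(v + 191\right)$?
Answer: $- \frac{1794177}{61} \approx -29413.0$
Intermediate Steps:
$v = - \frac{1}{122} \approx -0.0081967$
$- 154 \left(v + 191\right) = - 154 \left(- \frac{1}{122} + 191\right) = \left(-154\right) \frac{23301}{122} = - \frac{1794177}{61}$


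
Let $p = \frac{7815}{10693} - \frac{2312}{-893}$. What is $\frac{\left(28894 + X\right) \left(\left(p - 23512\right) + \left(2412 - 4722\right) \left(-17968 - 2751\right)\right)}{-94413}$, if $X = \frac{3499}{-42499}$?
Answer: $- \frac{186974470058620702452777}{12771452130530621} \approx -1.464 \cdot 10^{7}$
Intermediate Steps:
$X = - \frac{3499}{42499}$ ($X = 3499 \left(- \frac{1}{42499}\right) = - \frac{3499}{42499} \approx -0.082331$)
$p = \frac{31701011}{9548849}$ ($p = 7815 \cdot \frac{1}{10693} - - \frac{2312}{893} = \frac{7815}{10693} + \frac{2312}{893} = \frac{31701011}{9548849} \approx 3.3199$)
$\frac{\left(28894 + X\right) \left(\left(p - 23512\right) + \left(2412 - 4722\right) \left(-17968 - 2751\right)\right)}{-94413} = \frac{\left(28894 - \frac{3499}{42499}\right) \left(\left(\frac{31701011}{9548849} - 23512\right) + \left(2412 - 4722\right) \left(-17968 - 2751\right)\right)}{-94413} = \frac{1227962607 \left(- \frac{224480836677}{9548849} - -47860890\right)}{42499} \left(- \frac{1}{94413}\right) = \frac{1227962607 \left(- \frac{224480836677}{9548849} + 47860890\right)}{42499} \left(- \frac{1}{94413}\right) = \frac{1227962607}{42499} \cdot \frac{456791930778933}{9548849} \left(- \frac{1}{94413}\right) = \frac{560923410175862107358331}{405816533651} \left(- \frac{1}{94413}\right) = - \frac{186974470058620702452777}{12771452130530621}$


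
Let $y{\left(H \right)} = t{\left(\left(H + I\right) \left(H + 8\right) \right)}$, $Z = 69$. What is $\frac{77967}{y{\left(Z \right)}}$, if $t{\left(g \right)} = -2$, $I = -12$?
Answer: $- \frac{77967}{2} \approx -38984.0$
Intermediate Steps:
$y{\left(H \right)} = -2$
$\frac{77967}{y{\left(Z \right)}} = \frac{77967}{-2} = 77967 \left(- \frac{1}{2}\right) = - \frac{77967}{2}$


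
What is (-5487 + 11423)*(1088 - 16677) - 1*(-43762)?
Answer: -92492542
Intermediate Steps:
(-5487 + 11423)*(1088 - 16677) - 1*(-43762) = 5936*(-15589) + 43762 = -92536304 + 43762 = -92492542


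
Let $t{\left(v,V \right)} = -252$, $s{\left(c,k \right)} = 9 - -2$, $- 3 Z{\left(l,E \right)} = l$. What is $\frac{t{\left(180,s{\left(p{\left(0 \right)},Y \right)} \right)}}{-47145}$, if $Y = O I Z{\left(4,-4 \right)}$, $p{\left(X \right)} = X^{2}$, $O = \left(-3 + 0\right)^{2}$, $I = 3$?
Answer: $\frac{12}{2245} \approx 0.0053452$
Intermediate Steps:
$Z{\left(l,E \right)} = - \frac{l}{3}$
$O = 9$ ($O = \left(-3\right)^{2} = 9$)
$Y = -36$ ($Y = 9 \cdot 3 \left(\left(- \frac{1}{3}\right) 4\right) = 27 \left(- \frac{4}{3}\right) = -36$)
$s{\left(c,k \right)} = 11$ ($s{\left(c,k \right)} = 9 + 2 = 11$)
$\frac{t{\left(180,s{\left(p{\left(0 \right)},Y \right)} \right)}}{-47145} = - \frac{252}{-47145} = \left(-252\right) \left(- \frac{1}{47145}\right) = \frac{12}{2245}$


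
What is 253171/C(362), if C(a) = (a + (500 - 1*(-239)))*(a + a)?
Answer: 253171/797124 ≈ 0.31761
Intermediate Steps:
C(a) = 2*a*(739 + a) (C(a) = (a + (500 + 239))*(2*a) = (a + 739)*(2*a) = (739 + a)*(2*a) = 2*a*(739 + a))
253171/C(362) = 253171/((2*362*(739 + 362))) = 253171/((2*362*1101)) = 253171/797124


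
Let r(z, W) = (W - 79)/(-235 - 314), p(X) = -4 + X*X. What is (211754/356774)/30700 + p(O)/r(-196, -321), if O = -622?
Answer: 2907971927343397/5476480900 ≈ 5.3099e+5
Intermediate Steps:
p(X) = -4 + X²
r(z, W) = 79/549 - W/549 (r(z, W) = (-79 + W)/(-549) = (-79 + W)*(-1/549) = 79/549 - W/549)
(211754/356774)/30700 + p(O)/r(-196, -321) = (211754/356774)/30700 + (-4 + (-622)²)/(79/549 - 1/549*(-321)) = (211754*(1/356774))*(1/30700) + (-4 + 386884)/(79/549 + 107/183) = (105877/178387)*(1/30700) + 386880/(400/549) = 105877/5476480900 + 386880*(549/400) = 105877/5476480900 + 2654964/5 = 2907971927343397/5476480900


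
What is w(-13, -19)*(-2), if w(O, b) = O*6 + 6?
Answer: 144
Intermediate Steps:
w(O, b) = 6 + 6*O (w(O, b) = 6*O + 6 = 6 + 6*O)
w(-13, -19)*(-2) = (6 + 6*(-13))*(-2) = (6 - 78)*(-2) = -72*(-2) = 144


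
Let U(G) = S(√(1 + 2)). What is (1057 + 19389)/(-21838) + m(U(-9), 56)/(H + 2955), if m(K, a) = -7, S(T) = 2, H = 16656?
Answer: -200559686/214132509 ≈ -0.93661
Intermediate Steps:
U(G) = 2
(1057 + 19389)/(-21838) + m(U(-9), 56)/(H + 2955) = (1057 + 19389)/(-21838) - 7/(16656 + 2955) = 20446*(-1/21838) - 7/19611 = -10223/10919 - 7*1/19611 = -10223/10919 - 7/19611 = -200559686/214132509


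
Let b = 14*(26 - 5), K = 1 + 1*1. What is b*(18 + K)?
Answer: 5880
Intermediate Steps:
K = 2 (K = 1 + 1 = 2)
b = 294 (b = 14*21 = 294)
b*(18 + K) = 294*(18 + 2) = 294*20 = 5880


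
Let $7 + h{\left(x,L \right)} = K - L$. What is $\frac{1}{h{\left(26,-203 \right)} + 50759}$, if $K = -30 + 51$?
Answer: $\frac{1}{50976} \approx 1.9617 \cdot 10^{-5}$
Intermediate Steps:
$K = 21$
$h{\left(x,L \right)} = 14 - L$ ($h{\left(x,L \right)} = -7 - \left(-21 + L\right) = 14 - L$)
$\frac{1}{h{\left(26,-203 \right)} + 50759} = \frac{1}{\left(14 - -203\right) + 50759} = \frac{1}{\left(14 + 203\right) + 50759} = \frac{1}{217 + 50759} = \frac{1}{50976}$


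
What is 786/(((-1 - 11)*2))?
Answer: -131/4 ≈ -32.750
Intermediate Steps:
786/(((-1 - 11)*2)) = 786/((-12*2)) = 786/(-24) = 786*(-1/24) = -131/4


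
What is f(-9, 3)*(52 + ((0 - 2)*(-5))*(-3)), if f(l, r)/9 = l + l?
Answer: -3564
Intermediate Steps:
f(l, r) = 18*l (f(l, r) = 9*(l + l) = 9*(2*l) = 18*l)
f(-9, 3)*(52 + ((0 - 2)*(-5))*(-3)) = (18*(-9))*(52 + ((0 - 2)*(-5))*(-3)) = -162*(52 - 2*(-5)*(-3)) = -162*(52 + 10*(-3)) = -162*(52 - 30) = -162*22 = -3564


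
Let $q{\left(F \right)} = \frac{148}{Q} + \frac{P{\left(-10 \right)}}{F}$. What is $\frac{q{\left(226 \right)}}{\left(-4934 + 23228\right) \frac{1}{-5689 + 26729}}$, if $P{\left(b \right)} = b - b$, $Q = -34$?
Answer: $- \frac{778480}{155499} \approx -5.0063$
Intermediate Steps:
$P{\left(b \right)} = 0$
$q{\left(F \right)} = - \frac{74}{17}$ ($q{\left(F \right)} = \frac{148}{-34} + \frac{0}{F} = 148 \left(- \frac{1}{34}\right) + 0 = - \frac{74}{17} + 0 = - \frac{74}{17}$)
$\frac{q{\left(226 \right)}}{\left(-4934 + 23228\right) \frac{1}{-5689 + 26729}} = - \frac{74}{17 \frac{-4934 + 23228}{-5689 + 26729}} = - \frac{74}{17 \cdot \frac{18294}{21040}} = - \frac{74}{17 \cdot 18294 \cdot \frac{1}{21040}} = - \frac{74}{17 \cdot \frac{9147}{10520}} = \left(- \frac{74}{17}\right) \frac{10520}{9147} = - \frac{778480}{155499}$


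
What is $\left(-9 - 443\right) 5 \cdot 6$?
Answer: $-13560$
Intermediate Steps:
$\left(-9 - 443\right) 5 \cdot 6 = \left(-9 - 443\right) 30 = \left(-452\right) 30 = -13560$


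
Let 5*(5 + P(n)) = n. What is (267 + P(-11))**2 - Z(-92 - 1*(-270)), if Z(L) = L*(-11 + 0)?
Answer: 1736351/25 ≈ 69454.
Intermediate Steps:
P(n) = -5 + n/5
Z(L) = -11*L (Z(L) = L*(-11) = -11*L)
(267 + P(-11))**2 - Z(-92 - 1*(-270)) = (267 + (-5 + (1/5)*(-11)))**2 - (-11)*(-92 - 1*(-270)) = (267 + (-5 - 11/5))**2 - (-11)*(-92 + 270) = (267 - 36/5)**2 - (-11)*178 = (1299/5)**2 - 1*(-1958) = 1687401/25 + 1958 = 1736351/25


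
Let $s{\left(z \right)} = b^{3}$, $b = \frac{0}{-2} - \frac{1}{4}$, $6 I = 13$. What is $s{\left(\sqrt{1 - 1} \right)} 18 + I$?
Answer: $\frac{181}{96} \approx 1.8854$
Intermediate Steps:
$I = \frac{13}{6}$ ($I = \frac{1}{6} \cdot 13 = \frac{13}{6} \approx 2.1667$)
$b = - \frac{1}{4}$ ($b = 0 \left(- \frac{1}{2}\right) - \frac{1}{4} = 0 - \frac{1}{4} = - \frac{1}{4} \approx -0.25$)
$s{\left(z \right)} = - \frac{1}{64}$ ($s{\left(z \right)} = \left(- \frac{1}{4}\right)^{3} = - \frac{1}{64}$)
$s{\left(\sqrt{1 - 1} \right)} 18 + I = \left(- \frac{1}{64}\right) 18 + \frac{13}{6} = - \frac{9}{32} + \frac{13}{6} = \frac{181}{96}$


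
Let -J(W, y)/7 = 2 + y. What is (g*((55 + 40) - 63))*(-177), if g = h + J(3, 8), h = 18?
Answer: 294528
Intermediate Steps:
J(W, y) = -14 - 7*y (J(W, y) = -7*(2 + y) = -14 - 7*y)
g = -52 (g = 18 + (-14 - 7*8) = 18 + (-14 - 56) = 18 - 70 = -52)
(g*((55 + 40) - 63))*(-177) = -52*((55 + 40) - 63)*(-177) = -52*(95 - 63)*(-177) = -52*32*(-177) = -1664*(-177) = 294528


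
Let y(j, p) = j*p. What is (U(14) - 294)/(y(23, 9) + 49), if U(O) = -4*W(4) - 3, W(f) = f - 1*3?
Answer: -301/256 ≈ -1.1758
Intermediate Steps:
W(f) = -3 + f (W(f) = f - 3 = -3 + f)
U(O) = -7 (U(O) = -4*(-3 + 4) - 3 = -4*1 - 3 = -4 - 3 = -7)
(U(14) - 294)/(y(23, 9) + 49) = (-7 - 294)/(23*9 + 49) = -301/(207 + 49) = -301/256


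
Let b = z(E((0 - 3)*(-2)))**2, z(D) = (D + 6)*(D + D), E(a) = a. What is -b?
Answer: -20736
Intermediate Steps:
z(D) = 2*D*(6 + D) (z(D) = (6 + D)*(2*D) = 2*D*(6 + D))
b = 20736 (b = (2*((0 - 3)*(-2))*(6 + (0 - 3)*(-2)))**2 = (2*(-3*(-2))*(6 - 3*(-2)))**2 = (2*6*(6 + 6))**2 = (2*6*12)**2 = 144**2 = 20736)
-b = -1*20736 = -20736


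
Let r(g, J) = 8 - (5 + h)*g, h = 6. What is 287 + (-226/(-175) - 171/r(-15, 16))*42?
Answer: 1296313/4325 ≈ 299.73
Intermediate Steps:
r(g, J) = 8 - 11*g (r(g, J) = 8 - (5 + 6)*g = 8 - 11*g)
287 + (-226/(-175) - 171/r(-15, 16))*42 = 287 + (-226/(-175) - 171/(8 - 11*(-15)))*42 = 287 + (-226*(-1/175) - 171/(8 + 165))*42 = 287 + (226/175 - 171/173)*42 = 287 + (9173/30275)*42 = 287 + 55038/4325 = 1296313/4325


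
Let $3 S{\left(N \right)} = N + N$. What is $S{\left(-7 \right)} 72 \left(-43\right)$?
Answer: $14448$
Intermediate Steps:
$S{\left(N \right)} = \frac{2 N}{3}$ ($S{\left(N \right)} = \frac{N + N}{3} = \frac{2 N}{3}$)
$S{\left(-7 \right)} 72 \left(-43\right) = \frac{2}{3} \left(-7\right) 72 \left(-43\right) = \left(- \frac{14}{3}\right) 72 \left(-43\right) = \left(-336\right) \left(-43\right) = 14448$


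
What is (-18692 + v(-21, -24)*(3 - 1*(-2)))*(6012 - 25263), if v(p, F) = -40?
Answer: 363689892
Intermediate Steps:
(-18692 + v(-21, -24)*(3 - 1*(-2)))*(6012 - 25263) = (-18692 - 40*(3 - 1*(-2)))*(6012 - 25263) = (-18692 - 40*(3 + 2))*(-19251) = (-18692 - 40*5)*(-19251) = (-18692 - 200)*(-19251) = -18892*(-19251) = 363689892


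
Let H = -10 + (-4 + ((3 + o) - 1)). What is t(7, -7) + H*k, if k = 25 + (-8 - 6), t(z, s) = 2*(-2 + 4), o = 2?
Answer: -106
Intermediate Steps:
t(z, s) = 4 (t(z, s) = 2*2 = 4)
k = 11 (k = 25 - 14 = 11)
H = -10 (H = -10 + (-4 + ((3 + 2) - 1)) = -10 + (-4 + (5 - 1)) = -10 + (-4 + 4) = -10 + 0 = -10)
t(7, -7) + H*k = 4 - 10*11 = 4 - 110 = -106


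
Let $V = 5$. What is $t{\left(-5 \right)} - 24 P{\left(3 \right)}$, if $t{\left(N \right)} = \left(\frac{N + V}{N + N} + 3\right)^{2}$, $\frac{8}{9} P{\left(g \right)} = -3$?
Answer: $90$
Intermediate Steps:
$P{\left(g \right)} = - \frac{27}{8}$ ($P{\left(g \right)} = \frac{9}{8} \left(-3\right) = - \frac{27}{8}$)
$t{\left(N \right)} = \left(3 + \frac{5 + N}{2 N}\right)^{2}$ ($t{\left(N \right)} = \left(\frac{N + 5}{N + N} + 3\right)^{2} = \left(\frac{5 + N}{2 N} + 3\right)^{2} = \left(3 + \frac{5 + N}{2 N}\right)^{2}$)
$t{\left(-5 \right)} - 24 P{\left(3 \right)} = \frac{\left(5 + 7 \left(-5\right)\right)^{2}}{4 \cdot 25} - -81 = \frac{1}{4} \cdot \frac{1}{25} \left(5 - 35\right)^{2} + 81 = \frac{1}{4} \cdot \frac{1}{25} \left(-30\right)^{2} + 81 = \frac{1}{4} \cdot \frac{1}{25} \cdot 900 + 81 = 9 + 81 = 90$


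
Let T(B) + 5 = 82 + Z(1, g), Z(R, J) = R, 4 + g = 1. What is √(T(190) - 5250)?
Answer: 2*I*√1293 ≈ 71.917*I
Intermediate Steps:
g = -3 (g = -4 + 1 = -3)
T(B) = 78 (T(B) = -5 + (82 + 1) = -5 + 83 = 78)
√(T(190) - 5250) = √(78 - 5250) = √(-5172) = 2*I*√1293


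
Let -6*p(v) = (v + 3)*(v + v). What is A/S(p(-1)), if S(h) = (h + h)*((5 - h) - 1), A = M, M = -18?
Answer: -81/20 ≈ -4.0500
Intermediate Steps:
p(v) = -v*(3 + v)/3 (p(v) = -(v + 3)*(v + v)/6 = -(3 + v)*2*v/6 = -v*(3 + v)/3)
A = -18
S(h) = 2*h*(4 - h) (S(h) = (2*h)*(4 - h) = 2*h*(4 - h))
A/S(p(-1)) = -18*3/(2*(3 - 1)*(4 - (-1)*(-1)*(3 - 1)/3)) = -18*3/(4*(4 - (-1)*(-1)*2/3)) = -18*3/(4*(4 - 1*⅔)) = -18*3/(4*(4 - ⅔)) = -18/(2*(⅔)*(10/3)) = -18/40/9 = -18*9/40 = -81/20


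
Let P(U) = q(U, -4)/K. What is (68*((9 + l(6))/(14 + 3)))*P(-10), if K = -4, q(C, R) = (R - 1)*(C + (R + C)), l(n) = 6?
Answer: -1800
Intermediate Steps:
q(C, R) = (-1 + R)*(R + 2*C) (q(C, R) = (-1 + R)*(C + (C + R)) = (-1 + R)*(R + 2*C))
P(U) = -5 + 5*U/2 (P(U) = ((-4)**2 - 1*(-4) - 2*U + 2*U*(-4))/(-4) = (16 + 4 - 2*U - 8*U)*(-1/4) = (20 - 10*U)*(-1/4) = -5 + 5*U/2)
(68*((9 + l(6))/(14 + 3)))*P(-10) = (68*((9 + 6)/(14 + 3)))*(-5 + (5/2)*(-10)) = (68*(15/17))*(-5 - 25) = (68*(15*(1/17)))*(-30) = (68*(15/17))*(-30) = 60*(-30) = -1800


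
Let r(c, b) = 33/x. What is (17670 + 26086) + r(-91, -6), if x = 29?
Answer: 1268957/29 ≈ 43757.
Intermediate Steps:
r(c, b) = 33/29
(17670 + 26086) + r(-91, -6) = (17670 + 26086) + 33/29 = 43756 + 33/29 = 1268957/29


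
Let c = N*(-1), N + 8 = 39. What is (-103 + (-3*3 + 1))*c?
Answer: 3441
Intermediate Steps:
N = 31 (N = -8 + 39 = 31)
c = -31 (c = 31*(-1) = -31)
(-103 + (-3*3 + 1))*c = (-103 + (-3*3 + 1))*(-31) = (-103 + (-9 + 1))*(-31) = (-103 - 8)*(-31) = -111*(-31) = 3441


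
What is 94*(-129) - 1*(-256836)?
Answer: 244710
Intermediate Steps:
94*(-129) - 1*(-256836) = -12126 + 256836 = 244710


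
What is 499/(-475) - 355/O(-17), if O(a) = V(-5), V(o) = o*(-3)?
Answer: -35222/1425 ≈ -24.717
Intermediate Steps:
V(o) = -3*o
O(a) = 15 (O(a) = -3*(-5) = 15)
499/(-475) - 355/O(-17) = 499/(-475) - 355/15 = 499*(-1/475) - 355*1/15 = -499/475 - 71/3 = -35222/1425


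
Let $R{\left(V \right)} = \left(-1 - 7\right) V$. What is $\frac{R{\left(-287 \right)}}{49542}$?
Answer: $\frac{1148}{24771} \approx 0.046345$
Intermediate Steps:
$R{\left(V \right)} = - 8 V$
$\frac{R{\left(-287 \right)}}{49542} = \frac{\left(-8\right) \left(-287\right)}{49542} = 2296 \cdot \frac{1}{49542} = \frac{1148}{24771}$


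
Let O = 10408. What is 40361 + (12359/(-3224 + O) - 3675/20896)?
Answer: 378693662523/9382304 ≈ 40363.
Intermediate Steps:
40361 + (12359/(-3224 + O) - 3675/20896) = 40361 + (12359/(-3224 + 10408) - 3675/20896) = 40361 + (12359/7184 - 3675*1/20896) = 40361 + (12359*(1/7184) - 3675/20896) = 40361 + (12359/7184 - 3675/20896) = 40361 + 14490779/9382304 = 378693662523/9382304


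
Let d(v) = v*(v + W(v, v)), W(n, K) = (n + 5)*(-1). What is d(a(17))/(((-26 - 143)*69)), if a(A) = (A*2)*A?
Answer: 2890/11661 ≈ 0.24783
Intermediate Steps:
W(n, K) = -5 - n (W(n, K) = (5 + n)*(-1) = -5 - n)
a(A) = 2*A**2 (a(A) = (2*A)*A = 2*A**2)
d(v) = -5*v (d(v) = v*(v + (-5 - v)) = v*(-5) = -5*v)
d(a(17))/(((-26 - 143)*69)) = (-10*17**2)/(((-26 - 143)*69)) = (-10*289)/((-169*69)) = -5*578/(-11661) = -2890*(-1/11661) = 2890/11661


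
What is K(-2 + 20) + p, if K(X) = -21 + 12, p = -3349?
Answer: -3358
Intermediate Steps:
K(X) = -9
K(-2 + 20) + p = -9 - 3349 = -3358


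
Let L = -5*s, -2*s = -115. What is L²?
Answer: 330625/4 ≈ 82656.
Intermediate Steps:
s = 115/2 (s = -½*(-115) = 115/2 ≈ 57.500)
L = -575/2 (L = -5*115/2 = -575/2 ≈ -287.50)
L² = (-575/2)² = 330625/4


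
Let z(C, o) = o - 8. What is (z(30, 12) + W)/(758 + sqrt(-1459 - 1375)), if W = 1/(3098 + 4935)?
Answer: 4059469/773039689 - 10711*I*sqrt(2834)/1546079378 ≈ 0.0052513 - 0.00036881*I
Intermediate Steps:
z(C, o) = -8 + o
W = 1/8033 ≈ 0.00012449
(z(30, 12) + W)/(758 + sqrt(-1459 - 1375)) = ((-8 + 12) + 1/8033)/(758 + sqrt(-1459 - 1375)) = (4 + 1/8033)/(758 + sqrt(-2834)) = 32133/(8033*(758 + I*sqrt(2834)))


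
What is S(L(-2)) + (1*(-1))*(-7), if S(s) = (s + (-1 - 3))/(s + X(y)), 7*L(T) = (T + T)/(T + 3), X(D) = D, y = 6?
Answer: 117/19 ≈ 6.1579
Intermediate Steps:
L(T) = 2*T/(7*(3 + T)) (L(T) = ((T + T)/(T + 3))/7 = ((2*T)/(3 + T))/7 = (2*T/(3 + T))/7 = 2*T/(7*(3 + T)))
S(s) = (-4 + s)/(6 + s) (S(s) = (s + (-1 - 3))/(s + 6) = (s - 4)/(6 + s) = (-4 + s)/(6 + s))
S(L(-2)) + (1*(-1))*(-7) = (-4 + (2/7)*(-2)/(3 - 2))/(6 + (2/7)*(-2)/(3 - 2)) + (1*(-1))*(-7) = (-4 + (2/7)*(-2)/1)/(6 + (2/7)*(-2)/1) - 1*(-7) = (-4 + (2/7)*(-2)*1)/(6 + (2/7)*(-2)*1) + 7 = (-4 - 4/7)/(6 - 4/7) + 7 = -32/7/(38/7) + 7 = (7/38)*(-32/7) + 7 = -16/19 + 7 = 117/19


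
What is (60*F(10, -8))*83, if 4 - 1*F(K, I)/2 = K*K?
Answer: -956160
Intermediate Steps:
F(K, I) = 8 - 2*K² (F(K, I) = 8 - 2*K*K = 8 - 2*K²)
(60*F(10, -8))*83 = (60*(8 - 2*10²))*83 = (60*(8 - 2*100))*83 = (60*(8 - 200))*83 = (60*(-192))*83 = -11520*83 = -956160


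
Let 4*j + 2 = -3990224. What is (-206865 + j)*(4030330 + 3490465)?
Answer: -18116414390185/2 ≈ -9.0582e+12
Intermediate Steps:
j = -1995113/2 (j = -½ + (¼)*(-3990224) = -½ - 997556 = -1995113/2 ≈ -9.9756e+5)
(-206865 + j)*(4030330 + 3490465) = (-206865 - 1995113/2)*(4030330 + 3490465) = -2408843/2*7520795 = -18116414390185/2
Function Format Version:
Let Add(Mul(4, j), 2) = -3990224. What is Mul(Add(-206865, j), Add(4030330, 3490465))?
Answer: Rational(-18116414390185, 2) ≈ -9.0582e+12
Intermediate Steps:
j = Rational(-1995113, 2) (j = Add(Rational(-1, 2), Mul(Rational(1, 4), -3990224)) = Add(Rational(-1, 2), -997556) = Rational(-1995113, 2) ≈ -9.9756e+5)
Mul(Add(-206865, j), Add(4030330, 3490465)) = Mul(Add(-206865, Rational(-1995113, 2)), Add(4030330, 3490465)) = Mul(Rational(-2408843, 2), 7520795) = Rational(-18116414390185, 2)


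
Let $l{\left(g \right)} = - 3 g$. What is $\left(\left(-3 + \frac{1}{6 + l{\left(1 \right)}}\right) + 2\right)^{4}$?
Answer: $\frac{16}{81} \approx 0.19753$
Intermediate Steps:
$\left(\left(-3 + \frac{1}{6 + l{\left(1 \right)}}\right) + 2\right)^{4} = \left(\left(-3 + \frac{1}{6 - 3}\right) + 2\right)^{4} = \left(\left(-3 + \frac{1}{3}\right) + 2\right)^{4} = \left(- \frac{8}{3} + 2\right)^{4} = \left(- \frac{2}{3}\right)^{4} = \frac{16}{81}$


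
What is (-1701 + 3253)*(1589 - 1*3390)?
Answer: -2795152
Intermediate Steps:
(-1701 + 3253)*(1589 - 1*3390) = 1552*(1589 - 3390) = 1552*(-1801) = -2795152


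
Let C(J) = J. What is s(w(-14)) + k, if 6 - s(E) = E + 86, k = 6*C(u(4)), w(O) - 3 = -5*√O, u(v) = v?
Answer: -59 + 5*I*√14 ≈ -59.0 + 18.708*I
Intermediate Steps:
w(O) = 3 - 5*√O
k = 24 (k = 6*4 = 24)
s(E) = -80 - E (s(E) = 6 - (E + 86) = 6 - (86 + E) = 6 + (-86 - E) = -80 - E)
s(w(-14)) + k = (-80 - (3 - 5*I*√14)) + 24 = (-80 + (-3 + 5*I*√14)) + 24 = (-83 + 5*I*√14) + 24 = -59 + 5*I*√14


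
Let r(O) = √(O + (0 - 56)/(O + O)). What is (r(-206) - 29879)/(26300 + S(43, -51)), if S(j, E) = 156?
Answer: -29879/26456 + 3*I*√60667/1362484 ≈ -1.1294 + 0.00054233*I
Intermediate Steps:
r(O) = √(O - 28/O) (r(O) = √(O - 56*1/(2*O)) = √(O - 28/O))
(r(-206) - 29879)/(26300 + S(43, -51)) = (√(-206 - 28/(-206)) - 29879)/(26300 + 156) = (√(-206 - 28*(-1/206)) - 29879)/26456 = (√(-206 + 14/103) - 29879)*(1/26456) = (√(-21204/103) - 29879)*(1/26456) = (6*I*√60667/103 - 29879)*(1/26456) = (-29879 + 6*I*√60667/103)*(1/26456) = -29879/26456 + 3*I*√60667/1362484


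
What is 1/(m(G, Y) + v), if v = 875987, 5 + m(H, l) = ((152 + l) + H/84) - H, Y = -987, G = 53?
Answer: 84/73507949 ≈ 1.1427e-6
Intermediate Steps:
m(H, l) = 147 + l - 83*H/84 (m(H, l) = -5 + (((152 + l) + H/84) - H) = -5 + ((152 + l + H/84) - H) = -5 + (152 + l - 83*H/84) = 147 + l - 83*H/84)
1/(m(G, Y) + v) = 1/((147 - 987 - 83/84*53) + 875987) = 1/((147 - 987 - 4399/84) + 875987) = 1/(-74959/84 + 875987) = 1/(73507949/84) = 84/73507949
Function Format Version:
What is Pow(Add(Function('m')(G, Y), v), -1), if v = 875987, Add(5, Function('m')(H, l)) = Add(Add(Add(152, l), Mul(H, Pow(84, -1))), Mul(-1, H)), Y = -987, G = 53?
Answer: Rational(84, 73507949) ≈ 1.1427e-6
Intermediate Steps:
Function('m')(H, l) = Add(147, l, Mul(Rational(-83, 84), H)) (Function('m')(H, l) = Add(-5, Add(Add(Add(152, l), Mul(H, Pow(84, -1))), Mul(-1, H))) = Add(-5, Add(Add(Add(152, l), Mul(H, Rational(1, 84))), Mul(-1, H))) = Add(-5, Add(Add(Add(152, l), Mul(Rational(1, 84), H)), Mul(-1, H))) = Add(-5, Add(Add(152, l, Mul(Rational(1, 84), H)), Mul(-1, H))) = Add(-5, Add(152, l, Mul(Rational(-83, 84), H))) = Add(147, l, Mul(Rational(-83, 84), H)))
Pow(Add(Function('m')(G, Y), v), -1) = Pow(Add(Add(147, -987, Mul(Rational(-83, 84), 53)), 875987), -1) = Pow(Add(Add(147, -987, Rational(-4399, 84)), 875987), -1) = Pow(Add(Rational(-74959, 84), 875987), -1) = Pow(Rational(73507949, 84), -1) = Rational(84, 73507949)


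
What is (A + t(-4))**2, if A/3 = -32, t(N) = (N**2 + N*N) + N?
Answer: 4624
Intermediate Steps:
t(N) = N + 2*N**2 (t(N) = (N**2 + N**2) + N = 2*N**2 + N = N + 2*N**2)
A = -96 (A = 3*(-32) = -96)
(A + t(-4))**2 = (-96 - 4*(1 + 2*(-4)))**2 = (-96 - 4*(1 - 8))**2 = (-96 - 4*(-7))**2 = (-96 + 28)**2 = (-68)**2 = 4624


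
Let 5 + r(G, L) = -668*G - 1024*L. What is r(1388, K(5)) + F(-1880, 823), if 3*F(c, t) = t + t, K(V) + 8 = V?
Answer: -2770705/3 ≈ -9.2357e+5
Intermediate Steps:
K(V) = -8 + V
r(G, L) = -5 - 1024*L - 668*G (r(G, L) = -5 + (-668*G - 1024*L) = -5 + (-1024*L - 668*G) = -5 - 1024*L - 668*G)
F(c, t) = 2*t/3 (F(c, t) = (t + t)/3 = (2*t)/3 = 2*t/3)
r(1388, K(5)) + F(-1880, 823) = (-5 - 1024*(-8 + 5) - 668*1388) + (⅔)*823 = (-5 - 1024*(-3) - 927184) + 1646/3 = (-5 + 3072 - 927184) + 1646/3 = -924117 + 1646/3 = -2770705/3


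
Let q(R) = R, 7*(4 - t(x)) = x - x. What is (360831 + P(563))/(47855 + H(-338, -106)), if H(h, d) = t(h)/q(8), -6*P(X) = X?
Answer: 2164423/287133 ≈ 7.5380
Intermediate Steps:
t(x) = 4 (t(x) = 4 - (x - x)/7 = 4 - 1/7*0 = 4 + 0 = 4)
P(X) = -X/6
H(h, d) = 1/2 (H(h, d) = 4/8 = 4*(1/8) = 1/2)
(360831 + P(563))/(47855 + H(-338, -106)) = (360831 - 1/6*563)/(47855 + 1/2) = (360831 - 563/6)/(95711/2) = (2164423/6)*(2/95711) = 2164423/287133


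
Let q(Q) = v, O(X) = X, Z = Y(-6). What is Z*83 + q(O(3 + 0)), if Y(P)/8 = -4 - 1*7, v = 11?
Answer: -7293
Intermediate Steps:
Y(P) = -88 (Y(P) = 8*(-4 - 1*7) = 8*(-4 - 7) = 8*(-11) = -88)
Z = -88
q(Q) = 11
Z*83 + q(O(3 + 0)) = -88*83 + 11 = -7304 + 11 = -7293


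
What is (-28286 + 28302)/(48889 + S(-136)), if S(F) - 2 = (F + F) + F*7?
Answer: 16/47667 ≈ 0.00033566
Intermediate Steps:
S(F) = 2 + 9*F (S(F) = 2 + ((F + F) + F*7) = 2 + (2*F + 7*F) = 2 + 9*F)
(-28286 + 28302)/(48889 + S(-136)) = (-28286 + 28302)/(48889 + (2 + 9*(-136))) = 16/(48889 + (2 - 1224)) = 16/(48889 - 1222) = 16/47667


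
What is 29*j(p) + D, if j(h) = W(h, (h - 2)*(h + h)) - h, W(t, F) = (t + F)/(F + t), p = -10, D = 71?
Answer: 390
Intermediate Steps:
W(t, F) = 1 (W(t, F) = (F + t)/(F + t) = 1)
j(h) = 1 - h
29*j(p) + D = 29*(1 - 1*(-10)) + 71 = 29*(1 + 10) + 71 = 29*11 + 71 = 319 + 71 = 390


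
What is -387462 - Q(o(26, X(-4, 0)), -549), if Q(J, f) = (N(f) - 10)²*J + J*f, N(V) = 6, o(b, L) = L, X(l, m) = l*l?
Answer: -378934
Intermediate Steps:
X(l, m) = l²
Q(J, f) = 16*J + J*f (Q(J, f) = (6 - 10)²*J + J*f = (-4)²*J + J*f = 16*J + J*f)
-387462 - Q(o(26, X(-4, 0)), -549) = -387462 - (-4)²*(16 - 549) = -387462 - 16*(-533) = -387462 - 1*(-8528) = -387462 + 8528 = -378934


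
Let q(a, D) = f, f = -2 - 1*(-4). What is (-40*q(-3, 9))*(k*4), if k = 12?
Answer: -3840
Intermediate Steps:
f = 2 (f = -2 + 4 = 2)
q(a, D) = 2
(-40*q(-3, 9))*(k*4) = (-40*2)*(12*4) = -80*48 = -3840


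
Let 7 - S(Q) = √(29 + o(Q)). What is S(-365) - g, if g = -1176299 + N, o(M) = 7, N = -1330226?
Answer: 2506526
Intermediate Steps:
S(Q) = 1 (S(Q) = 7 - √(29 + 7) = 7 - √36 = 7 - 1*6 = 7 - 6 = 1)
g = -2506525 (g = -1176299 - 1330226 = -2506525)
S(-365) - g = 1 - 1*(-2506525) = 1 + 2506525 = 2506526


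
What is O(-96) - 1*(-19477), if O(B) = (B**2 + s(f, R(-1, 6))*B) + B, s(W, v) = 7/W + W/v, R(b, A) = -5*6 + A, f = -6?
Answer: 28685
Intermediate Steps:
R(b, A) = -30 + A
O(B) = B**2 + B/12 (O(B) = (B**2 + (7/(-6) - 6/(-30 + 6))*B) + B = (B**2 + (7*(-1/6) - 6/(-24))*B) + B = (B**2 + (-7/6 - 6*(-1/24))*B) + B = (B**2 + (-7/6 + 1/4)*B) + B = (B**2 - 11*B/12) + B = B**2 + B/12)
O(-96) - 1*(-19477) = -96*(1/12 - 96) - 1*(-19477) = -96*(-1151/12) + 19477 = 9208 + 19477 = 28685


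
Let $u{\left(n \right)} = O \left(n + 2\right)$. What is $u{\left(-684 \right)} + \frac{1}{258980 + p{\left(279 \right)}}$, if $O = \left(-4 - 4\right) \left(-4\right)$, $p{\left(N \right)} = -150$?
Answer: $- \frac{5648705919}{258830} \approx -21824.0$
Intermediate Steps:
$O = 32$ ($O = \left(-8\right) \left(-4\right) = 32$)
$u{\left(n \right)} = 64 + 32 n$ ($u{\left(n \right)} = 32 \left(n + 2\right) = 32 \left(2 + n\right) = 64 + 32 n$)
$u{\left(-684 \right)} + \frac{1}{258980 + p{\left(279 \right)}} = \left(64 + 32 \left(-684\right)\right) + \frac{1}{258980 - 150} = \left(64 - 21888\right) + \frac{1}{258830} = -21824 + \frac{1}{258830} = - \frac{5648705919}{258830}$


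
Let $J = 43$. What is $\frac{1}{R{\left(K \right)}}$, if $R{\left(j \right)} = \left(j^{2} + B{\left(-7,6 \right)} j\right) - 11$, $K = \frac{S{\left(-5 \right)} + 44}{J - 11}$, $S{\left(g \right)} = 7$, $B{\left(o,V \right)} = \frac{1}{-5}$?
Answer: $- \frac{5120}{44947} \approx -0.11391$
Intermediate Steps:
$B{\left(o,V \right)} = - \frac{1}{5}$
$K = \frac{51}{32}$ ($K = \frac{7 + 44}{43 - 11} = \frac{51}{32} \approx 1.5938$)
$R{\left(j \right)} = -11 + j^{2} - \frac{j}{5}$ ($R{\left(j \right)} = \left(j^{2} - \frac{j}{5}\right) - 11 = -11 + j^{2} - \frac{j}{5}$)
$\frac{1}{R{\left(K \right)}} = \frac{1}{-11 + \left(\frac{51}{32}\right)^{2} - \frac{51}{160}} = \frac{1}{-11 + \frac{2601}{1024} - \frac{51}{160}} = \frac{1}{- \frac{44947}{5120}} = - \frac{5120}{44947}$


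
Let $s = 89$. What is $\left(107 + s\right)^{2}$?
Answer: $38416$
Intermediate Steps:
$\left(107 + s\right)^{2} = \left(107 + 89\right)^{2} = 196^{2} = 38416$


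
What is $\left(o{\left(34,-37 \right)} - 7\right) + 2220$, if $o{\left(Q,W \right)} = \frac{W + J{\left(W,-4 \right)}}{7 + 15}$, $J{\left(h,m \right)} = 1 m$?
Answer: $\frac{48645}{22} \approx 2211.1$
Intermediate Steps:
$J{\left(h,m \right)} = m$
$o{\left(Q,W \right)} = - \frac{2}{11} + \frac{W}{22}$ ($o{\left(Q,W \right)} = \frac{W - 4}{7 + 15} = \frac{-4 + W}{22} = \left(-4 + W\right) \frac{1}{22} = - \frac{2}{11} + \frac{W}{22}$)
$\left(o{\left(34,-37 \right)} - 7\right) + 2220 = \left(\left(- \frac{2}{11} + \frac{1}{22} \left(-37\right)\right) - 7\right) + 2220 = \left(\left(- \frac{2}{11} - \frac{37}{22}\right) - 7\right) + 2220 = \left(- \frac{41}{22} - 7\right) + 2220 = - \frac{195}{22} + 2220 = \frac{48645}{22}$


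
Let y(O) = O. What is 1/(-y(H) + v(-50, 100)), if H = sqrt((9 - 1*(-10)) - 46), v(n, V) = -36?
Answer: I/(3*(sqrt(3) - 12*I)) ≈ -0.027211 + 0.0039276*I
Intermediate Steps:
H = 3*I*sqrt(3) (H = sqrt((9 + 10) - 46) = sqrt(19 - 46) = sqrt(-27) = 3*I*sqrt(3) ≈ 5.1962*I)
1/(-y(H) + v(-50, 100)) = 1/(-3*I*sqrt(3) - 36) = 1/(-36 - 3*I*sqrt(3))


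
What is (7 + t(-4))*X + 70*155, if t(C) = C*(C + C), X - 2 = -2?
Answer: 10850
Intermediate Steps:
X = 0 (X = 2 - 2 = 0)
t(C) = 2*C**2 (t(C) = C*(2*C) = 2*C**2)
(7 + t(-4))*X + 70*155 = (7 + 2*(-4)**2)*0 + 70*155 = (7 + 2*16)*0 + 10850 = (7 + 32)*0 + 10850 = 39*0 + 10850 = 0 + 10850 = 10850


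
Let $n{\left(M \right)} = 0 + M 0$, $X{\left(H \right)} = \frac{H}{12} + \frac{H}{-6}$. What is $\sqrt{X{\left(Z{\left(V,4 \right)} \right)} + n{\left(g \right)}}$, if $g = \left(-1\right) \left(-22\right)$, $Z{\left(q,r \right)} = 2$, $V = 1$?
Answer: $\frac{i \sqrt{6}}{6} \approx 0.40825 i$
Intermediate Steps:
$X{\left(H \right)} = - \frac{H}{12}$ ($X{\left(H \right)} = H \frac{1}{12} + H \left(- \frac{1}{6}\right) = \frac{H}{12} - \frac{H}{6} = - \frac{H}{12}$)
$g = 22$
$n{\left(M \right)} = 0$ ($n{\left(M \right)} = 0 + 0 = 0$)
$\sqrt{X{\left(Z{\left(V,4 \right)} \right)} + n{\left(g \right)}} = \sqrt{\left(- \frac{1}{12}\right) 2 + 0} = \sqrt{- \frac{1}{6} + 0} = \sqrt{- \frac{1}{6}} = \frac{i \sqrt{6}}{6}$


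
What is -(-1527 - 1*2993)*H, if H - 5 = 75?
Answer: 361600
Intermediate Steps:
H = 80 (H = 5 + 75 = 80)
-(-1527 - 1*2993)*H = -(-1527 - 1*2993)*80 = -(-1527 - 2993)*80 = -(-4520)*80 = -1*(-361600) = 361600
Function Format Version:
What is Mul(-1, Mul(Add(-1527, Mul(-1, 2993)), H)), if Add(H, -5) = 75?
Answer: 361600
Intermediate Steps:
H = 80 (H = Add(5, 75) = 80)
Mul(-1, Mul(Add(-1527, Mul(-1, 2993)), H)) = Mul(-1, Mul(Add(-1527, Mul(-1, 2993)), 80)) = Mul(-1, Mul(Add(-1527, -2993), 80)) = Mul(-1, Mul(-4520, 80)) = Mul(-1, -361600) = 361600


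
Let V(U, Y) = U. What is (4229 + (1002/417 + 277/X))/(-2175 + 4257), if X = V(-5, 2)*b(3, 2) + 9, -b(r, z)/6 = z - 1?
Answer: 11488469/5643261 ≈ 2.0358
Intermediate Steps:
b(r, z) = 6 - 6*z (b(r, z) = -6*(z - 1) = -6*(-1 + z) = 6 - 6*z)
X = 39 (X = -5*(6 - 6*2) + 9 = -5*(6 - 12) + 9 = -5*(-6) + 9 = 30 + 9 = 39)
(4229 + (1002/417 + 277/X))/(-2175 + 4257) = (4229 + (1002/417 + 277/39))/(-2175 + 4257) = (4229 + (1002*(1/417) + 277*(1/39)))/2082 = (4229 + (334/139 + 277/39))*(1/2082) = (4229 + 51529/5421)*(1/2082) = (22976938/5421)*(1/2082) = 11488469/5643261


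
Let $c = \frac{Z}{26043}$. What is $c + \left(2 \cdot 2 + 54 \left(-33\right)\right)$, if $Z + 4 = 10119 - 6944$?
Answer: $- \frac{15433761}{8681} \approx -1777.9$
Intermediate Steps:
$Z = 3171$ ($Z = -4 + \left(10119 - 6944\right) = -4 + 3175 = 3171$)
$c = \frac{1057}{8681}$ ($c = \frac{3171}{26043} = 3171 \cdot \frac{1}{26043} = \frac{1057}{8681} \approx 0.12176$)
$c + \left(2 \cdot 2 + 54 \left(-33\right)\right) = \frac{1057}{8681} + \left(2 \cdot 2 + 54 \left(-33\right)\right) = \frac{1057}{8681} + \left(4 - 1782\right) = \frac{1057}{8681} - 1778 = - \frac{15433761}{8681}$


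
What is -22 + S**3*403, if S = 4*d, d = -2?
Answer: -206358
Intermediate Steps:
S = -8 (S = 4*(-2) = -8)
-22 + S**3*403 = -22 + (-8)**3*403 = -22 - 512*403 = -22 - 206336 = -206358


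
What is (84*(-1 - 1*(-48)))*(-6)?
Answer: -23688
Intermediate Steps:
(84*(-1 - 1*(-48)))*(-6) = (84*(-1 + 48))*(-6) = (84*47)*(-6) = 3948*(-6) = -23688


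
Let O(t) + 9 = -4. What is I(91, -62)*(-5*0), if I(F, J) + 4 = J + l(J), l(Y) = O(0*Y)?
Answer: 0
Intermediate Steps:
O(t) = -13 (O(t) = -9 - 4 = -13)
l(Y) = -13
I(F, J) = -17 + J (I(F, J) = -4 + (J - 13) = -4 + (-13 + J) = -17 + J)
I(91, -62)*(-5*0) = (-17 - 62)*(-5*0) = -79*0 = 0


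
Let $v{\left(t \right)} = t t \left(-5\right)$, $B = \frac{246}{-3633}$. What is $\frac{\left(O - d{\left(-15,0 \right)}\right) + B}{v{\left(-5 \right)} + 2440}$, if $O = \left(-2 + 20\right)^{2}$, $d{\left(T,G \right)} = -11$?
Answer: $\frac{405603}{2803465} \approx 0.14468$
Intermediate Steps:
$B = - \frac{82}{1211}$ ($B = 246 \left(- \frac{1}{3633}\right) = - \frac{82}{1211} \approx -0.067713$)
$v{\left(t \right)} = - 5 t^{2}$ ($v{\left(t \right)} = t^{2} \left(-5\right) = - 5 t^{2}$)
$O = 324$ ($O = 18^{2} = 324$)
$\frac{\left(O - d{\left(-15,0 \right)}\right) + B}{v{\left(-5 \right)} + 2440} = \frac{\left(324 - -11\right) - \frac{82}{1211}}{- 5 \left(-5\right)^{2} + 2440} = \frac{\left(324 + 11\right) - \frac{82}{1211}}{\left(-5\right) 25 + 2440} = \frac{335 - \frac{82}{1211}}{-125 + 2440} = \frac{405603}{1211 \cdot 2315} = \frac{405603}{1211} \cdot \frac{1}{2315} = \frac{405603}{2803465}$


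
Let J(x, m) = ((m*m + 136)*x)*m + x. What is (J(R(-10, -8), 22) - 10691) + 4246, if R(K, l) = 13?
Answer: 170888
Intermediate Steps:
J(x, m) = x + m*x*(136 + m²) (J(x, m) = ((m² + 136)*x)*m + x = ((136 + m²)*x)*m + x = (x*(136 + m²))*m + x = m*x*(136 + m²) + x = x + m*x*(136 + m²))
(J(R(-10, -8), 22) - 10691) + 4246 = (13*(1 + 22³ + 136*22) - 10691) + 4246 = (13*(1 + 10648 + 2992) - 10691) + 4246 = (13*13641 - 10691) + 4246 = (177333 - 10691) + 4246 = 166642 + 4246 = 170888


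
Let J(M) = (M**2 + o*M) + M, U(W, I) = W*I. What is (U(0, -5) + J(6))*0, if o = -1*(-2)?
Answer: 0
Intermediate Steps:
o = 2
U(W, I) = I*W
J(M) = M**2 + 3*M (J(M) = (M**2 + 2*M) + M = M**2 + 3*M)
(U(0, -5) + J(6))*0 = (-5*0 + 6*(3 + 6))*0 = (0 + 6*9)*0 = (0 + 54)*0 = 54*0 = 0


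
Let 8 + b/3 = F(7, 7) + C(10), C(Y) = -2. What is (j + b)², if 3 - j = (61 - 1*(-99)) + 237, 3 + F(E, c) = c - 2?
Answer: 174724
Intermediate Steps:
F(E, c) = -5 + c (F(E, c) = -3 + (c - 2) = -3 + (-2 + c) = -5 + c)
b = -24 (b = -24 + 3*((-5 + 7) - 2) = -24 + 3*(2 - 2) = -24 + 3*0 = -24 + 0 = -24)
j = -394 (j = 3 - ((61 - 1*(-99)) + 237) = 3 - ((61 + 99) + 237) = 3 - (160 + 237) = 3 - 1*397 = 3 - 397 = -394)
(j + b)² = (-394 - 24)² = (-418)² = 174724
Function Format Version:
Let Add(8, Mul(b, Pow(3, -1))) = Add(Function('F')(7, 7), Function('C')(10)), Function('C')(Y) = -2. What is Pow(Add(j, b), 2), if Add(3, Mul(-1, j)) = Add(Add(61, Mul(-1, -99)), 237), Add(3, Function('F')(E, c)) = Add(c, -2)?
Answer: 174724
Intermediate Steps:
Function('F')(E, c) = Add(-5, c) (Function('F')(E, c) = Add(-3, Add(c, -2)) = Add(-3, Add(-2, c)) = Add(-5, c))
b = -24 (b = Add(-24, Mul(3, Add(Add(-5, 7), -2))) = Add(-24, Mul(3, Add(2, -2))) = Add(-24, Mul(3, 0)) = Add(-24, 0) = -24)
j = -394 (j = Add(3, Mul(-1, Add(Add(61, Mul(-1, -99)), 237))) = Add(3, Mul(-1, Add(Add(61, 99), 237))) = Add(3, Mul(-1, Add(160, 237))) = Add(3, Mul(-1, 397)) = Add(3, -397) = -394)
Pow(Add(j, b), 2) = Pow(Add(-394, -24), 2) = Pow(-418, 2) = 174724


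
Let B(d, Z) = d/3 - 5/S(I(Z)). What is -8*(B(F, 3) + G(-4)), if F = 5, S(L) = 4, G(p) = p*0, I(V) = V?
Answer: -10/3 ≈ -3.3333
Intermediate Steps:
G(p) = 0
B(d, Z) = -5/4 + d/3 (B(d, Z) = d/3 - 5/4 = -5/4 + d/3)
-8*(B(F, 3) + G(-4)) = -8*((-5/4 + (⅓)*5) + 0) = -8*((-5/4 + 5/3) + 0) = -8*(5/12 + 0) = -8*5/12 = -10/3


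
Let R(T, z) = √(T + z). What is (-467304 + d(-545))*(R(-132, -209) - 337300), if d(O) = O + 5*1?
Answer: 157803781200 - 467844*I*√341 ≈ 1.578e+11 - 8.6393e+6*I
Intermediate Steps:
d(O) = 5 + O (d(O) = O + 5 = 5 + O)
(-467304 + d(-545))*(R(-132, -209) - 337300) = (-467304 + (5 - 545))*(√(-132 - 209) - 337300) = (-467304 - 540)*(√(-341) - 337300) = -467844*(I*√341 - 337300) = -467844*(-337300 + I*√341) = 157803781200 - 467844*I*√341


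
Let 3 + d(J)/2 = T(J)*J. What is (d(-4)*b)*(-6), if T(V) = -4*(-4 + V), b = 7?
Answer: 11004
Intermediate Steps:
T(V) = 16 - 4*V
d(J) = -6 + 2*J*(16 - 4*J) (d(J) = -6 + 2*((16 - 4*J)*J) = -6 + 2*(J*(16 - 4*J)) = -6 + 2*J*(16 - 4*J))
(d(-4)*b)*(-6) = ((-6 - 8*(-4)² + 32*(-4))*7)*(-6) = ((-6 - 8*16 - 128)*7)*(-6) = ((-6 - 128 - 128)*7)*(-6) = -262*7*(-6) = -1834*(-6) = 11004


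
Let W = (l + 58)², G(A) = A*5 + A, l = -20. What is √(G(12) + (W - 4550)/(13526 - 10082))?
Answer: √210826182/1722 ≈ 8.4320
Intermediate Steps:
G(A) = 6*A (G(A) = 5*A + A = 6*A)
W = 1444 (W = (-20 + 58)² = 38² = 1444)
√(G(12) + (W - 4550)/(13526 - 10082)) = √(6*12 + (1444 - 4550)/(13526 - 10082)) = √(72 - 3106/3444) = √(72 - 3106*1/3444) = √(72 - 1553/1722) = √(122431/1722) = √210826182/1722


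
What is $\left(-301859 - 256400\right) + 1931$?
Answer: $-556328$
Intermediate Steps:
$\left(-301859 - 256400\right) + 1931 = -558259 + 1931 = -556328$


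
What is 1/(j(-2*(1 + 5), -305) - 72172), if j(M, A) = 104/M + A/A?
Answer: -3/216539 ≈ -1.3854e-5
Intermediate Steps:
j(M, A) = 1 + 104/M (j(M, A) = 104/M + 1 = 1 + 104/M)
1/(j(-2*(1 + 5), -305) - 72172) = 1/((104 - 2*(1 + 5))/((-2*(1 + 5))) - 72172) = 1/((104 - 2*6)/((-2*6)) - 72172) = 1/((104 - 12)/(-12) - 72172) = 1/(-1/12*92 - 72172) = 1/(-23/3 - 72172) = 1/(-216539/3) = -3/216539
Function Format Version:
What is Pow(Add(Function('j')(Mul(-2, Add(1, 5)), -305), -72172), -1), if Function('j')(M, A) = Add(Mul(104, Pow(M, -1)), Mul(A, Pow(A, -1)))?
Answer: Rational(-3, 216539) ≈ -1.3854e-5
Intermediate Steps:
Function('j')(M, A) = Add(1, Mul(104, Pow(M, -1))) (Function('j')(M, A) = Add(Mul(104, Pow(M, -1)), 1) = Add(1, Mul(104, Pow(M, -1))))
Pow(Add(Function('j')(Mul(-2, Add(1, 5)), -305), -72172), -1) = Pow(Add(Mul(Pow(Mul(-2, Add(1, 5)), -1), Add(104, Mul(-2, Add(1, 5)))), -72172), -1) = Pow(Add(Mul(Pow(Mul(-2, 6), -1), Add(104, Mul(-2, 6))), -72172), -1) = Pow(Add(Mul(Pow(-12, -1), Add(104, -12)), -72172), -1) = Pow(Add(Mul(Rational(-1, 12), 92), -72172), -1) = Pow(Add(Rational(-23, 3), -72172), -1) = Pow(Rational(-216539, 3), -1) = Rational(-3, 216539)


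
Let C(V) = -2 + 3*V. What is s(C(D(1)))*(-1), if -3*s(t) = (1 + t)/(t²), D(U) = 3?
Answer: 8/147 ≈ 0.054422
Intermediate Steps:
s(t) = -(1 + t)/(3*t²) (s(t) = -(1 + t)/(3*(t²)) = -(1 + t)/(3*t²))
s(C(D(1)))*(-1) = ((-1 - (-2 + 3*3))/(3*(-2 + 3*3)²))*(-1) = ((-1 - (-2 + 9))/(3*(-2 + 9)²))*(-1) = ((⅓)*(-1 - 1*7)/7²)*(-1) = ((⅓)*(1/49)*(-1 - 7))*(-1) = ((⅓)*(1/49)*(-8))*(-1) = -8/147*(-1) = 8/147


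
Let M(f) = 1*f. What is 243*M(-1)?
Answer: -243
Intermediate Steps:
M(f) = f
243*M(-1) = 243*(-1) = -243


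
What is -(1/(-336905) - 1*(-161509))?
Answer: -54413189644/336905 ≈ -1.6151e+5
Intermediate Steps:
-(1/(-336905) - 1*(-161509)) = -(-1/336905 + 161509) = -1*54413189644/336905 = -54413189644/336905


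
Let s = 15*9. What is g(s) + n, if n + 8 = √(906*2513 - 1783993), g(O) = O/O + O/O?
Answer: -6 + √492785 ≈ 695.99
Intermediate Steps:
s = 135
g(O) = 2 (g(O) = 1 + 1 = 2)
n = -8 + √492785 (n = -8 + √(906*2513 - 1783993) = -8 + √(2276778 - 1783993) = -8 + √492785 ≈ 693.99)
g(s) + n = 2 + (-8 + √492785) = -6 + √492785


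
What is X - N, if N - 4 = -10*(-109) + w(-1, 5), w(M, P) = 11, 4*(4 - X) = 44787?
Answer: -49191/4 ≈ -12298.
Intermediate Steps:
X = -44771/4 (X = 4 - 1/4*44787 = 4 - 44787/4 = -44771/4 ≈ -11193.)
N = 1105 (N = 4 + (-10*(-109) + 11) = 4 + (1090 + 11) = 4 + 1101 = 1105)
X - N = -44771/4 - 1*1105 = -44771/4 - 1105 = -49191/4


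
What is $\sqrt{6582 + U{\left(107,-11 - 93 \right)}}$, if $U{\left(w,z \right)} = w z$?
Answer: $i \sqrt{4546} \approx 67.424 i$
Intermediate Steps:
$\sqrt{6582 + U{\left(107,-11 - 93 \right)}} = \sqrt{6582 + 107 \left(-11 - 93\right)} = \sqrt{6582 + 107 \left(-104\right)} = \sqrt{6582 - 11128} = \sqrt{-4546} = i \sqrt{4546}$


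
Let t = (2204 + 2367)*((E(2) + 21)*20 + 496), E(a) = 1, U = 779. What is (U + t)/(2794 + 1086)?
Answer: 855847/776 ≈ 1102.9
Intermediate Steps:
t = 4278456 (t = (2204 + 2367)*((1 + 21)*20 + 496) = 4571*(22*20 + 496) = 4571*(440 + 496) = 4571*936 = 4278456)
(U + t)/(2794 + 1086) = (779 + 4278456)/(2794 + 1086) = 4279235/3880 = 4279235*(1/3880) = 855847/776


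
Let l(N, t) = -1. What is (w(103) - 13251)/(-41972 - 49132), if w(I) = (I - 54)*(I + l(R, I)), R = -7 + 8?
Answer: 2751/30368 ≈ 0.090589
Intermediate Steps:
R = 1
w(I) = (-1 + I)*(-54 + I) (w(I) = (I - 54)*(I - 1) = (-54 + I)*(-1 + I) = (-1 + I)*(-54 + I))
(w(103) - 13251)/(-41972 - 49132) = ((54 + 103² - 55*103) - 13251)/(-41972 - 49132) = ((54 + 10609 - 5665) - 13251)/(-91104) = (4998 - 13251)*(-1/91104) = -8253*(-1/91104) = 2751/30368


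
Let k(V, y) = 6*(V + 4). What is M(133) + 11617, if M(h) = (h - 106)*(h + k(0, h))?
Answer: 15856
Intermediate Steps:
k(V, y) = 24 + 6*V (k(V, y) = 6*(4 + V) = 24 + 6*V)
M(h) = (-106 + h)*(24 + h) (M(h) = (h - 106)*(h + (24 + 6*0)) = (-106 + h)*(h + (24 + 0)) = (-106 + h)*(h + 24) = (-106 + h)*(24 + h))
M(133) + 11617 = (-2544 + 133**2 - 82*133) + 11617 = (-2544 + 17689 - 10906) + 11617 = 4239 + 11617 = 15856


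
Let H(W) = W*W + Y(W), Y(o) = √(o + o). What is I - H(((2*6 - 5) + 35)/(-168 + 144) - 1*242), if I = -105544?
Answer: -2639329/16 - 5*I*√78/2 ≈ -1.6496e+5 - 22.079*I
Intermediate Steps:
Y(o) = √2*√o (Y(o) = √(2*o) = √2*√o)
H(W) = W² + √2*√W (H(W) = W*W + √2*√W = W² + √2*√W)
I - H(((2*6 - 5) + 35)/(-168 + 144) - 1*242) = -105544 - ((((2*6 - 5) + 35)/(-168 + 144) - 1*242)² + √2*√(((2*6 - 5) + 35)/(-168 + 144) - 1*242)) = -105544 - ((((12 - 5) + 35)/(-24) - 242)² + √2*√(((12 - 5) + 35)/(-24) - 242)) = -105544 - (((7 + 35)*(-1/24) - 242)² + √2*√((7 + 35)*(-1/24) - 242)) = -105544 - ((42*(-1/24) - 242)² + √2*√(42*(-1/24) - 242)) = -105544 - ((-7/4 - 242)² + √2*√(-7/4 - 242)) = -105544 - ((-975/4)² + √2*√(-975/4)) = -105544 - (950625/16 + √2*(5*I*√39/2)) = -105544 - (950625/16 + 5*I*√78/2) = -105544 + (-950625/16 - 5*I*√78/2) = -2639329/16 - 5*I*√78/2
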